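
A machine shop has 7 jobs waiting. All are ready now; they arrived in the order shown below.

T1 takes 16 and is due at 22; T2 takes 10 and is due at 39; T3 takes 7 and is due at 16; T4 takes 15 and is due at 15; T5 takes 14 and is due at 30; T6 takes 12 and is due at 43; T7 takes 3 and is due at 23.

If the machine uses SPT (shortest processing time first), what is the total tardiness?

SPT (increasing processing time): T7 T3 T2 T6 T5 T4 T1.
T7: 0→3, due 23, tardiness 0
T3: 3→10, due 16, tardiness 0
T2: 10→20, due 39, tardiness 0
T6: 20→32, due 43, tardiness 0
T5: 32→46, due 30, tardiness 16
T4: 46→61, due 15, tardiness 46
T1: 61→77, due 22, tardiness 55
Sum = 0+0+0+0+16+46+55 = 117.

117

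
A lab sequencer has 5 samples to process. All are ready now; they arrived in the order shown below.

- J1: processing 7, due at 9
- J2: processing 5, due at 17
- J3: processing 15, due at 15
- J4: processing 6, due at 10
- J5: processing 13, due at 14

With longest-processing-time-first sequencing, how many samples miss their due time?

4

LPT (decreasing processing time): J3 J5 J1 J4 J2.
J3: 0→15, due 15, tardiness 0
J5: 15→28, due 14, tardiness 14
J1: 28→35, due 9, tardiness 26
J4: 35→41, due 10, tardiness 31
J2: 41→46, due 17, tardiness 29
Late samples: 4.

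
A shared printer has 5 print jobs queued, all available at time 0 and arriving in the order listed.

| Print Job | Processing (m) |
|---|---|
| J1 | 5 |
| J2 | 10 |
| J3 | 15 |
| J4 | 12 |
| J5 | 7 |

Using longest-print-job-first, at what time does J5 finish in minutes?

LPT (decreasing processing time): J3 J4 J2 J5 J1.
J3: 0→15
J4: 15→27
J2: 27→37
J5: 37→44

44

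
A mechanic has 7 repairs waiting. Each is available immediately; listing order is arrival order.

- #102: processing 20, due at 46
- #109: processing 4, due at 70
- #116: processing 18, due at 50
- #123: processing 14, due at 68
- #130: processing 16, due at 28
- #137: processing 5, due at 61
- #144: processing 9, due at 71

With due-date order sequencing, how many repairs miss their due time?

4

EDD (increasing due date): #130 #102 #116 #137 #123 #109 #144.
#130: 0→16, due 28, tardiness 0
#102: 16→36, due 46, tardiness 0
#116: 36→54, due 50, tardiness 4
#137: 54→59, due 61, tardiness 0
#123: 59→73, due 68, tardiness 5
#109: 73→77, due 70, tardiness 7
#144: 77→86, due 71, tardiness 15
Late repairs: 4.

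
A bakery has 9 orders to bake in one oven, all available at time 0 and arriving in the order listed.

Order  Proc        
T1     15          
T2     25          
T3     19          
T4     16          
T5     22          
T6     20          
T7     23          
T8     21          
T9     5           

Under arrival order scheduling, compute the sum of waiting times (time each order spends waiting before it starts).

FIFO (arrival order): T1 T2 T3 T4 T5 T6 T7 T8 T9.
T1: waits 0, runs 0→15
T2: waits 15, runs 15→40
T3: waits 40, runs 40→59
T4: waits 59, runs 59→75
T5: waits 75, runs 75→97
T6: waits 97, runs 97→117
T7: waits 117, runs 117→140
T8: waits 140, runs 140→161
T9: waits 161, runs 161→166
Sum = 0+15+40+59+75+97+117+140+161 = 704.

704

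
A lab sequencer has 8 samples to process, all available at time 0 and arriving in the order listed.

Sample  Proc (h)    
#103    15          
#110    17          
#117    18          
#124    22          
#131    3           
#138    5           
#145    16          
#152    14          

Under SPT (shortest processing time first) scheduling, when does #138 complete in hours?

SPT (increasing processing time): #131 #138 #152 #103 #145 #110 #117 #124.
#131: 0→3
#138: 3→8

8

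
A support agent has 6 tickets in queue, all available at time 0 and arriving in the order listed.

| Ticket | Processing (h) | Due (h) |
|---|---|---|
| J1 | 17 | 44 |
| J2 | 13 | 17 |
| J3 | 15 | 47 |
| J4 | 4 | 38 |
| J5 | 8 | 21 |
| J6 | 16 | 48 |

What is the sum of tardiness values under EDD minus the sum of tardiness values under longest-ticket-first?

EDD (increasing due date): J2 J5 J4 J1 J3 J6.
J2: 0→13, due 17, tardiness 0
J5: 13→21, due 21, tardiness 0
J4: 21→25, due 38, tardiness 0
J1: 25→42, due 44, tardiness 0
J3: 42→57, due 47, tardiness 10
J6: 57→73, due 48, tardiness 25
Sum = 0+0+0+0+10+25 = 35.
LPT (decreasing processing time): J1 J6 J3 J2 J5 J4.
J1: 0→17, due 44, tardiness 0
J6: 17→33, due 48, tardiness 0
J3: 33→48, due 47, tardiness 1
J2: 48→61, due 17, tardiness 44
J5: 61→69, due 21, tardiness 48
J4: 69→73, due 38, tardiness 35
Sum = 0+0+1+44+48+35 = 128.
Difference = 35 − 128 = -93.

-93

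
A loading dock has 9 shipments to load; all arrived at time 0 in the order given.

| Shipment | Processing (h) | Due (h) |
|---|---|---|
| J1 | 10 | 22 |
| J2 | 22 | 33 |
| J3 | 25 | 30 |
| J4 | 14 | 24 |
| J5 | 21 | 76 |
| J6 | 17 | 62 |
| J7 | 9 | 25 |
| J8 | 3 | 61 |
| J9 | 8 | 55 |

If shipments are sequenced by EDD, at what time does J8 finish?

91

EDD (increasing due date): J1 J4 J7 J3 J2 J9 J8 J6 J5.
J1: 0→10
J4: 10→24
J7: 24→33
J3: 33→58
J2: 58→80
J9: 80→88
J8: 88→91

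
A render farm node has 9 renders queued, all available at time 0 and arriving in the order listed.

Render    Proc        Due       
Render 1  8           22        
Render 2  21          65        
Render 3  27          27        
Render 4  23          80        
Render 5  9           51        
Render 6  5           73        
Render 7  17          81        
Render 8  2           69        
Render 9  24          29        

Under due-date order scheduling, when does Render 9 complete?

EDD (increasing due date): Render 1 Render 3 Render 9 Render 5 Render 2 Render 8 Render 6 Render 4 Render 7.
Render 1: 0→8
Render 3: 8→35
Render 9: 35→59

59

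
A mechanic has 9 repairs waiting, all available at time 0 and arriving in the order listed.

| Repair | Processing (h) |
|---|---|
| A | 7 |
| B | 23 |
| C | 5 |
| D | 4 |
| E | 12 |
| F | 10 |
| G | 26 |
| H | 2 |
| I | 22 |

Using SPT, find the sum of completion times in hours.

SPT (increasing processing time): H D C A F E I B G.
H: 0→2
D: 2→6
C: 6→11
A: 11→18
F: 18→28
E: 28→40
I: 40→62
B: 62→85
G: 85→111
Sum = 2+6+11+18+28+40+62+85+111 = 363.

363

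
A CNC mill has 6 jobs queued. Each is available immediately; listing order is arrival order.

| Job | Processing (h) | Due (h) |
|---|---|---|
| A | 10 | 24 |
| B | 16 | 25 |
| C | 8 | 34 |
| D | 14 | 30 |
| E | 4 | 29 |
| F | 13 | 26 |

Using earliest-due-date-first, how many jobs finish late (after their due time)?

5

EDD (increasing due date): A B F E D C.
A: 0→10, due 24, tardiness 0
B: 10→26, due 25, tardiness 1
F: 26→39, due 26, tardiness 13
E: 39→43, due 29, tardiness 14
D: 43→57, due 30, tardiness 27
C: 57→65, due 34, tardiness 31
Late jobs: 5.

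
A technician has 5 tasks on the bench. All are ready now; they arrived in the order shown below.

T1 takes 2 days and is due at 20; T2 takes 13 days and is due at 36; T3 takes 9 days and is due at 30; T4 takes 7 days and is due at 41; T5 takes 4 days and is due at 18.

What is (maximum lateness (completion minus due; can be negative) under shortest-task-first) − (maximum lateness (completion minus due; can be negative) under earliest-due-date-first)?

SPT (increasing processing time): T1 T5 T4 T3 T2.
T1: 0→2, due 20, lateness -18
T5: 2→6, due 18, lateness -12
T4: 6→13, due 41, lateness -28
T3: 13→22, due 30, lateness -8
T2: 22→35, due 36, lateness -1
Maximum = -1.
EDD (increasing due date): T5 T1 T3 T2 T4.
T5: 0→4, due 18, lateness -14
T1: 4→6, due 20, lateness -14
T3: 6→15, due 30, lateness -15
T2: 15→28, due 36, lateness -8
T4: 28→35, due 41, lateness -6
Maximum = -6.
Difference = -1 − -6 = 5.

5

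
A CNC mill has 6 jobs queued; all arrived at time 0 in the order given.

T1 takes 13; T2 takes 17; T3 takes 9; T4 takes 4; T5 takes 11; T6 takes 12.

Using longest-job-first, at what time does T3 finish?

LPT (decreasing processing time): T2 T1 T6 T5 T3 T4.
T2: 0→17
T1: 17→30
T6: 30→42
T5: 42→53
T3: 53→62

62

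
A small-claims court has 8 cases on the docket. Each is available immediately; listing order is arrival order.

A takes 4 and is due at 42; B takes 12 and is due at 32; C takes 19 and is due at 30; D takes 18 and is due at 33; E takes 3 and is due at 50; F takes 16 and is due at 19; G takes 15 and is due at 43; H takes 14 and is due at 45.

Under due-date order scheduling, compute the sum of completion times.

EDD (increasing due date): F C B D A G H E.
F: 0→16
C: 16→35
B: 35→47
D: 47→65
A: 65→69
G: 69→84
H: 84→98
E: 98→101
Sum = 16+35+47+65+69+84+98+101 = 515.

515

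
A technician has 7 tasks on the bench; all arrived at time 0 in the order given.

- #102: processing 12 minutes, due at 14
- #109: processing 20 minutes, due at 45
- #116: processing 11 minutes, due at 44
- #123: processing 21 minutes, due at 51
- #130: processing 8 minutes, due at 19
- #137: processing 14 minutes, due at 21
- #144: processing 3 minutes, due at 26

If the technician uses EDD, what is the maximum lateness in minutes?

EDD (increasing due date): #102 #130 #137 #144 #116 #109 #123.
#102: 0→12, due 14, lateness -2
#130: 12→20, due 19, lateness 1
#137: 20→34, due 21, lateness 13
#144: 34→37, due 26, lateness 11
#116: 37→48, due 44, lateness 4
#109: 48→68, due 45, lateness 23
#123: 68→89, due 51, lateness 38
Maximum = 38.

38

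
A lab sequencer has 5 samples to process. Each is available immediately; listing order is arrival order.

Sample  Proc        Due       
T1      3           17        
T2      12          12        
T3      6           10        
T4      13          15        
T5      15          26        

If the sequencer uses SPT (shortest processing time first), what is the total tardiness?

51

SPT (increasing processing time): T1 T3 T2 T4 T5.
T1: 0→3, due 17, tardiness 0
T3: 3→9, due 10, tardiness 0
T2: 9→21, due 12, tardiness 9
T4: 21→34, due 15, tardiness 19
T5: 34→49, due 26, tardiness 23
Sum = 0+0+9+19+23 = 51.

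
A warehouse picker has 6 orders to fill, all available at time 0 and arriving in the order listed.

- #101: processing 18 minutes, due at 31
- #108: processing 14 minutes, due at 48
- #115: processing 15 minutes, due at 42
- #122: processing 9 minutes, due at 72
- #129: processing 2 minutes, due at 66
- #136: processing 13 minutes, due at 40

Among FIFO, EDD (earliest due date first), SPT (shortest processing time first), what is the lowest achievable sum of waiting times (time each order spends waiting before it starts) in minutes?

128

FIFO (arrival order): #101 #108 #115 #122 #129 #136.
#101: waits 0, runs 0→18
#108: waits 18, runs 18→32
#115: waits 32, runs 32→47
#122: waits 47, runs 47→56
#129: waits 56, runs 56→58
#136: waits 58, runs 58→71
Sum = 0+18+32+47+56+58 = 211.
EDD (increasing due date): #101 #136 #115 #108 #129 #122.
#101: waits 0, runs 0→18
#136: waits 18, runs 18→31
#115: waits 31, runs 31→46
#108: waits 46, runs 46→60
#129: waits 60, runs 60→62
#122: waits 62, runs 62→71
Sum = 0+18+31+46+60+62 = 217.
SPT (increasing processing time): #129 #122 #136 #108 #115 #101.
#129: waits 0, runs 0→2
#122: waits 2, runs 2→11
#136: waits 11, runs 11→24
#108: waits 24, runs 24→38
#115: waits 38, runs 38→53
#101: waits 53, runs 53→71
Sum = 0+2+11+24+38+53 = 128.
FIFO 211, EDD 217, SPT 128 → minimum 128.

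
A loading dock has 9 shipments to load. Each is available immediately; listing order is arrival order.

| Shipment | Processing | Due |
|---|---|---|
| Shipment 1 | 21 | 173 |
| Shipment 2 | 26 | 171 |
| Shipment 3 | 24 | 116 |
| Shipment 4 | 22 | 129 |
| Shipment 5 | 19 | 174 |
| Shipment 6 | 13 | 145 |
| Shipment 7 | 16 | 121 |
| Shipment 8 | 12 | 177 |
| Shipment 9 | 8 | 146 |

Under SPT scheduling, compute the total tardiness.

19

SPT (increasing processing time): Shipment 9 Shipment 8 Shipment 6 Shipment 7 Shipment 5 Shipment 1 Shipment 4 Shipment 3 Shipment 2.
Shipment 9: 0→8, due 146, tardiness 0
Shipment 8: 8→20, due 177, tardiness 0
Shipment 6: 20→33, due 145, tardiness 0
Shipment 7: 33→49, due 121, tardiness 0
Shipment 5: 49→68, due 174, tardiness 0
Shipment 1: 68→89, due 173, tardiness 0
Shipment 4: 89→111, due 129, tardiness 0
Shipment 3: 111→135, due 116, tardiness 19
Shipment 2: 135→161, due 171, tardiness 0
Sum = 0+0+0+0+0+0+0+19+0 = 19.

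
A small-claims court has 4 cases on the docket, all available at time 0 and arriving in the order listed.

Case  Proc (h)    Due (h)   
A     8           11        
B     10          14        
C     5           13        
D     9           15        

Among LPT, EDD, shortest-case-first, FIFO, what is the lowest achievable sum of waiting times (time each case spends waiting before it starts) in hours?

LPT (decreasing processing time): B D A C.
B: waits 0, runs 0→10
D: waits 10, runs 10→19
A: waits 19, runs 19→27
C: waits 27, runs 27→32
Sum = 0+10+19+27 = 56.
EDD (increasing due date): A C B D.
A: waits 0, runs 0→8
C: waits 8, runs 8→13
B: waits 13, runs 13→23
D: waits 23, runs 23→32
Sum = 0+8+13+23 = 44.
SPT (increasing processing time): C A D B.
C: waits 0, runs 0→5
A: waits 5, runs 5→13
D: waits 13, runs 13→22
B: waits 22, runs 22→32
Sum = 0+5+13+22 = 40.
FIFO (arrival order): A B C D.
A: waits 0, runs 0→8
B: waits 8, runs 8→18
C: waits 18, runs 18→23
D: waits 23, runs 23→32
Sum = 0+8+18+23 = 49.
LPT 56, EDD 44, SPT 40, FIFO 49 → minimum 40.

40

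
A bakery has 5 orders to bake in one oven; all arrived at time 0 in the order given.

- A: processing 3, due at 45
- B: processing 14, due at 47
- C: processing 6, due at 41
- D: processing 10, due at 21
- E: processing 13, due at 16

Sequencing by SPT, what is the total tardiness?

16

SPT (increasing processing time): A C D E B.
A: 0→3, due 45, tardiness 0
C: 3→9, due 41, tardiness 0
D: 9→19, due 21, tardiness 0
E: 19→32, due 16, tardiness 16
B: 32→46, due 47, tardiness 0
Sum = 0+0+0+16+0 = 16.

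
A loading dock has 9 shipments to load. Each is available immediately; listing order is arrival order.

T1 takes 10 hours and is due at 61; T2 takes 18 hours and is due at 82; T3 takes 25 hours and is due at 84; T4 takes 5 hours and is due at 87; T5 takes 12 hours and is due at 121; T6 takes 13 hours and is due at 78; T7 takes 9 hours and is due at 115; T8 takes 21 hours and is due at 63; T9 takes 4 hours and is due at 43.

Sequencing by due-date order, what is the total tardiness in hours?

EDD (increasing due date): T9 T1 T8 T6 T2 T3 T4 T7 T5.
T9: 0→4, due 43, tardiness 0
T1: 4→14, due 61, tardiness 0
T8: 14→35, due 63, tardiness 0
T6: 35→48, due 78, tardiness 0
T2: 48→66, due 82, tardiness 0
T3: 66→91, due 84, tardiness 7
T4: 91→96, due 87, tardiness 9
T7: 96→105, due 115, tardiness 0
T5: 105→117, due 121, tardiness 0
Sum = 0+0+0+0+0+7+9+0+0 = 16.

16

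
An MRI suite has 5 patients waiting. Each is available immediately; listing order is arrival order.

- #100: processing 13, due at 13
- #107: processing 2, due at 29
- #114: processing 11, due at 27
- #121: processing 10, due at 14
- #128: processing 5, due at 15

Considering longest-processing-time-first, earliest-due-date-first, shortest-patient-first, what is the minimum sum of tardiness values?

LPT (decreasing processing time): #100 #114 #121 #128 #107.
#100: 0→13, due 13, tardiness 0
#114: 13→24, due 27, tardiness 0
#121: 24→34, due 14, tardiness 20
#128: 34→39, due 15, tardiness 24
#107: 39→41, due 29, tardiness 12
Sum = 0+0+20+24+12 = 56.
EDD (increasing due date): #100 #121 #128 #114 #107.
#100: 0→13, due 13, tardiness 0
#121: 13→23, due 14, tardiness 9
#128: 23→28, due 15, tardiness 13
#114: 28→39, due 27, tardiness 12
#107: 39→41, due 29, tardiness 12
Sum = 0+9+13+12+12 = 46.
SPT (increasing processing time): #107 #128 #121 #114 #100.
#107: 0→2, due 29, tardiness 0
#128: 2→7, due 15, tardiness 0
#121: 7→17, due 14, tardiness 3
#114: 17→28, due 27, tardiness 1
#100: 28→41, due 13, tardiness 28
Sum = 0+0+3+1+28 = 32.
LPT 56, EDD 46, SPT 32 → minimum 32.

32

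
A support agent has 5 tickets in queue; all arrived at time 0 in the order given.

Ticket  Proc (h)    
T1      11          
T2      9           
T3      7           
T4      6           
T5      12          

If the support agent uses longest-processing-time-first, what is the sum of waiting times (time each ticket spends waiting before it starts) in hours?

LPT (decreasing processing time): T5 T1 T2 T3 T4.
T5: waits 0, runs 0→12
T1: waits 12, runs 12→23
T2: waits 23, runs 23→32
T3: waits 32, runs 32→39
T4: waits 39, runs 39→45
Sum = 0+12+23+32+39 = 106.

106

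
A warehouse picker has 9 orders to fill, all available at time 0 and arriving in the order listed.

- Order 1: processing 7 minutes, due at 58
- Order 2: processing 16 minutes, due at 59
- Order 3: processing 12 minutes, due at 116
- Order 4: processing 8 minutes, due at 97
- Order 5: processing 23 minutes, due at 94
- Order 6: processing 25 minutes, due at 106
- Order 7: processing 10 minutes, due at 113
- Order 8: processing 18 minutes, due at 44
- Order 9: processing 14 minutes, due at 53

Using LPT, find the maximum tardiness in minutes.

LPT (decreasing processing time): Order 6 Order 5 Order 8 Order 2 Order 9 Order 3 Order 7 Order 4 Order 1.
Order 6: 0→25, due 106, tardiness 0
Order 5: 25→48, due 94, tardiness 0
Order 8: 48→66, due 44, tardiness 22
Order 2: 66→82, due 59, tardiness 23
Order 9: 82→96, due 53, tardiness 43
Order 3: 96→108, due 116, tardiness 0
Order 7: 108→118, due 113, tardiness 5
Order 4: 118→126, due 97, tardiness 29
Order 1: 126→133, due 58, tardiness 75
Maximum = 75.

75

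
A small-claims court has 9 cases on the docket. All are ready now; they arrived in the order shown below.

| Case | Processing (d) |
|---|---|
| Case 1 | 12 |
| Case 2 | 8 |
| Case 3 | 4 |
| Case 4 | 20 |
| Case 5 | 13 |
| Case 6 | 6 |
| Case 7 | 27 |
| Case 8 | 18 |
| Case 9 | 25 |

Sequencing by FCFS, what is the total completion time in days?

551

FIFO (arrival order): Case 1 Case 2 Case 3 Case 4 Case 5 Case 6 Case 7 Case 8 Case 9.
Case 1: 0→12
Case 2: 12→20
Case 3: 20→24
Case 4: 24→44
Case 5: 44→57
Case 6: 57→63
Case 7: 63→90
Case 8: 90→108
Case 9: 108→133
Sum = 12+20+24+44+57+63+90+108+133 = 551.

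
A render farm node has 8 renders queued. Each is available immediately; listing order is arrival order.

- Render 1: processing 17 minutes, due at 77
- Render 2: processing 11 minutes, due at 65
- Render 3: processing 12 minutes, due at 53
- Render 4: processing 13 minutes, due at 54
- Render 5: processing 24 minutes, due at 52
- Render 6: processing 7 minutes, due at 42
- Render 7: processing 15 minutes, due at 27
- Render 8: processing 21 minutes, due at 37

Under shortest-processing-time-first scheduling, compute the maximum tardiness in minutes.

68

SPT (increasing processing time): Render 6 Render 2 Render 3 Render 4 Render 7 Render 1 Render 8 Render 5.
Render 6: 0→7, due 42, tardiness 0
Render 2: 7→18, due 65, tardiness 0
Render 3: 18→30, due 53, tardiness 0
Render 4: 30→43, due 54, tardiness 0
Render 7: 43→58, due 27, tardiness 31
Render 1: 58→75, due 77, tardiness 0
Render 8: 75→96, due 37, tardiness 59
Render 5: 96→120, due 52, tardiness 68
Maximum = 68.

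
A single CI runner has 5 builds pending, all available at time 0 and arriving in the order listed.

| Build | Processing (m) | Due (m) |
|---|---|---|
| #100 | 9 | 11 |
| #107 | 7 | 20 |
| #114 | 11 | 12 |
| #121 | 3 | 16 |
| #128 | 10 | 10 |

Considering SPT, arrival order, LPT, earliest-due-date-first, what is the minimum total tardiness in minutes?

55

SPT (increasing processing time): #121 #107 #100 #128 #114.
#121: 0→3, due 16, tardiness 0
#107: 3→10, due 20, tardiness 0
#100: 10→19, due 11, tardiness 8
#128: 19→29, due 10, tardiness 19
#114: 29→40, due 12, tardiness 28
Sum = 0+0+8+19+28 = 55.
FIFO (arrival order): #100 #107 #114 #121 #128.
#100: 0→9, due 11, tardiness 0
#107: 9→16, due 20, tardiness 0
#114: 16→27, due 12, tardiness 15
#121: 27→30, due 16, tardiness 14
#128: 30→40, due 10, tardiness 30
Sum = 0+0+15+14+30 = 59.
LPT (decreasing processing time): #114 #128 #100 #107 #121.
#114: 0→11, due 12, tardiness 0
#128: 11→21, due 10, tardiness 11
#100: 21→30, due 11, tardiness 19
#107: 30→37, due 20, tardiness 17
#121: 37→40, due 16, tardiness 24
Sum = 0+11+19+17+24 = 71.
EDD (increasing due date): #128 #100 #114 #121 #107.
#128: 0→10, due 10, tardiness 0
#100: 10→19, due 11, tardiness 8
#114: 19→30, due 12, tardiness 18
#121: 30→33, due 16, tardiness 17
#107: 33→40, due 20, tardiness 20
Sum = 0+8+18+17+20 = 63.
SPT 55, FIFO 59, LPT 71, EDD 63 → minimum 55.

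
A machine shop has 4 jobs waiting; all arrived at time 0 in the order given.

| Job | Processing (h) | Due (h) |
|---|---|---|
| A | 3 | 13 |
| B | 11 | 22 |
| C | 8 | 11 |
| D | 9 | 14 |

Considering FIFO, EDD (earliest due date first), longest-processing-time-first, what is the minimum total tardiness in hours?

FIFO (arrival order): A B C D.
A: 0→3, due 13, tardiness 0
B: 3→14, due 22, tardiness 0
C: 14→22, due 11, tardiness 11
D: 22→31, due 14, tardiness 17
Sum = 0+0+11+17 = 28.
EDD (increasing due date): C A D B.
C: 0→8, due 11, tardiness 0
A: 8→11, due 13, tardiness 0
D: 11→20, due 14, tardiness 6
B: 20→31, due 22, tardiness 9
Sum = 0+0+6+9 = 15.
LPT (decreasing processing time): B D C A.
B: 0→11, due 22, tardiness 0
D: 11→20, due 14, tardiness 6
C: 20→28, due 11, tardiness 17
A: 28→31, due 13, tardiness 18
Sum = 0+6+17+18 = 41.
FIFO 28, EDD 15, LPT 41 → minimum 15.

15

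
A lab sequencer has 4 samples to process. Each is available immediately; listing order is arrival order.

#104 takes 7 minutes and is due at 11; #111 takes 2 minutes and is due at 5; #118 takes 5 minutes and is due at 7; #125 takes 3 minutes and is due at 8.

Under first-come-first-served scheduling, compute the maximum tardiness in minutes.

FIFO (arrival order): #104 #111 #118 #125.
#104: 0→7, due 11, tardiness 0
#111: 7→9, due 5, tardiness 4
#118: 9→14, due 7, tardiness 7
#125: 14→17, due 8, tardiness 9
Maximum = 9.

9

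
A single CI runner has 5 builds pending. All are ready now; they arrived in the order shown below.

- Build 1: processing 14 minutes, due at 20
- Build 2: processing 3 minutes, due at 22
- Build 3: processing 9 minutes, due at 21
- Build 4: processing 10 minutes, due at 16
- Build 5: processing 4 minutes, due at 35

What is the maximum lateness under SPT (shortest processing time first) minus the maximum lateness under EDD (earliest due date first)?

SPT (increasing processing time): Build 2 Build 5 Build 3 Build 4 Build 1.
Build 2: 0→3, due 22, lateness -19
Build 5: 3→7, due 35, lateness -28
Build 3: 7→16, due 21, lateness -5
Build 4: 16→26, due 16, lateness 10
Build 1: 26→40, due 20, lateness 20
Maximum = 20.
EDD (increasing due date): Build 4 Build 1 Build 3 Build 2 Build 5.
Build 4: 0→10, due 16, lateness -6
Build 1: 10→24, due 20, lateness 4
Build 3: 24→33, due 21, lateness 12
Build 2: 33→36, due 22, lateness 14
Build 5: 36→40, due 35, lateness 5
Maximum = 14.
Difference = 20 − 14 = 6.

6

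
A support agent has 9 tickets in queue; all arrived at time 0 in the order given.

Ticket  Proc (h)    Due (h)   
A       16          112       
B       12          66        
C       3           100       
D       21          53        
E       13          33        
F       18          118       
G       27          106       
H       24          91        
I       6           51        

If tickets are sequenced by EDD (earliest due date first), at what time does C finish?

EDD (increasing due date): E I D B H C G A F.
E: 0→13
I: 13→19
D: 19→40
B: 40→52
H: 52→76
C: 76→79

79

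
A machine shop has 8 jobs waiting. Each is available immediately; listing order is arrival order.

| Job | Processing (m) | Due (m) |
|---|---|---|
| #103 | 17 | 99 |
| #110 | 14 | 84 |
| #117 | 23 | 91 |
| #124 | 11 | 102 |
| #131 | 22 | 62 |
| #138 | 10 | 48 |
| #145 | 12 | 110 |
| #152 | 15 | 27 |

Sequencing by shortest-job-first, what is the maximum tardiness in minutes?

39

SPT (increasing processing time): #138 #124 #145 #110 #152 #103 #131 #117.
#138: 0→10, due 48, tardiness 0
#124: 10→21, due 102, tardiness 0
#145: 21→33, due 110, tardiness 0
#110: 33→47, due 84, tardiness 0
#152: 47→62, due 27, tardiness 35
#103: 62→79, due 99, tardiness 0
#131: 79→101, due 62, tardiness 39
#117: 101→124, due 91, tardiness 33
Maximum = 39.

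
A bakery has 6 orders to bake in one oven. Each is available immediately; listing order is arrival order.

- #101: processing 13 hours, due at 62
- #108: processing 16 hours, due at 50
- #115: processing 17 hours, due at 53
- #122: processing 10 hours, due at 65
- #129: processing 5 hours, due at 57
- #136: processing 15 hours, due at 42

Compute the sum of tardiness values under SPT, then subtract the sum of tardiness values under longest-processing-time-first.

SPT (increasing processing time): #129 #122 #101 #136 #108 #115.
#129: 0→5, due 57, tardiness 0
#122: 5→15, due 65, tardiness 0
#101: 15→28, due 62, tardiness 0
#136: 28→43, due 42, tardiness 1
#108: 43→59, due 50, tardiness 9
#115: 59→76, due 53, tardiness 23
Sum = 0+0+0+1+9+23 = 33.
LPT (decreasing processing time): #115 #108 #136 #101 #122 #129.
#115: 0→17, due 53, tardiness 0
#108: 17→33, due 50, tardiness 0
#136: 33→48, due 42, tardiness 6
#101: 48→61, due 62, tardiness 0
#122: 61→71, due 65, tardiness 6
#129: 71→76, due 57, tardiness 19
Sum = 0+0+6+0+6+19 = 31.
Difference = 33 − 31 = 2.

2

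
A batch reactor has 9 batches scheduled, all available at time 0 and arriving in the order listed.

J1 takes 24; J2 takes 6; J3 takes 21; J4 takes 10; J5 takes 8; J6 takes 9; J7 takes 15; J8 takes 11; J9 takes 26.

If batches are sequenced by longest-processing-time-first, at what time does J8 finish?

97

LPT (decreasing processing time): J9 J1 J3 J7 J8 J4 J6 J5 J2.
J9: 0→26
J1: 26→50
J3: 50→71
J7: 71→86
J8: 86→97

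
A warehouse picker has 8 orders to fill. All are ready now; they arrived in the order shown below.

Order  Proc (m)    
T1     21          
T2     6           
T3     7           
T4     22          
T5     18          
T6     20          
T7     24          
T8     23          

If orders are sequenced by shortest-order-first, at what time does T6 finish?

51

SPT (increasing processing time): T2 T3 T5 T6 T1 T4 T8 T7.
T2: 0→6
T3: 6→13
T5: 13→31
T6: 31→51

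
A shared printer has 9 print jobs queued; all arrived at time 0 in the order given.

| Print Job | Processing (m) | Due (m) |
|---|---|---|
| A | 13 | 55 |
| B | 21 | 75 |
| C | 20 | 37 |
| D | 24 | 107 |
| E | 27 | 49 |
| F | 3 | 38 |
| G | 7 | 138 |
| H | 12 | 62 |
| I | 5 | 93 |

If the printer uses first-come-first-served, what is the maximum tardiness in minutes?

70

FIFO (arrival order): A B C D E F G H I.
A: 0→13, due 55, tardiness 0
B: 13→34, due 75, tardiness 0
C: 34→54, due 37, tardiness 17
D: 54→78, due 107, tardiness 0
E: 78→105, due 49, tardiness 56
F: 105→108, due 38, tardiness 70
G: 108→115, due 138, tardiness 0
H: 115→127, due 62, tardiness 65
I: 127→132, due 93, tardiness 39
Maximum = 70.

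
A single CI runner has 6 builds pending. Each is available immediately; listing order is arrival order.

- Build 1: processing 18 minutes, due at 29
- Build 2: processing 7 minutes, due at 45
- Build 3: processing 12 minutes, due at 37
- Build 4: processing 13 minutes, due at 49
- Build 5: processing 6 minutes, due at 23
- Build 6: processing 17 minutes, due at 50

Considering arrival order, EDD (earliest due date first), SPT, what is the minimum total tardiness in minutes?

30

FIFO (arrival order): Build 1 Build 2 Build 3 Build 4 Build 5 Build 6.
Build 1: 0→18, due 29, tardiness 0
Build 2: 18→25, due 45, tardiness 0
Build 3: 25→37, due 37, tardiness 0
Build 4: 37→50, due 49, tardiness 1
Build 5: 50→56, due 23, tardiness 33
Build 6: 56→73, due 50, tardiness 23
Sum = 0+0+0+1+33+23 = 57.
EDD (increasing due date): Build 5 Build 1 Build 3 Build 2 Build 4 Build 6.
Build 5: 0→6, due 23, tardiness 0
Build 1: 6→24, due 29, tardiness 0
Build 3: 24→36, due 37, tardiness 0
Build 2: 36→43, due 45, tardiness 0
Build 4: 43→56, due 49, tardiness 7
Build 6: 56→73, due 50, tardiness 23
Sum = 0+0+0+0+7+23 = 30.
SPT (increasing processing time): Build 5 Build 2 Build 3 Build 4 Build 6 Build 1.
Build 5: 0→6, due 23, tardiness 0
Build 2: 6→13, due 45, tardiness 0
Build 3: 13→25, due 37, tardiness 0
Build 4: 25→38, due 49, tardiness 0
Build 6: 38→55, due 50, tardiness 5
Build 1: 55→73, due 29, tardiness 44
Sum = 0+0+0+0+5+44 = 49.
FIFO 57, EDD 30, SPT 49 → minimum 30.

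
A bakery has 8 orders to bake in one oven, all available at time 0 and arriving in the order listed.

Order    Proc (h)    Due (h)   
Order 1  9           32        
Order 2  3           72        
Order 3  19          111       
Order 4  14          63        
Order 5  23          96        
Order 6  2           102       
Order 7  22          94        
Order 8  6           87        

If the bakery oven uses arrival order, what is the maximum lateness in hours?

11

FIFO (arrival order): Order 1 Order 2 Order 3 Order 4 Order 5 Order 6 Order 7 Order 8.
Order 1: 0→9, due 32, lateness -23
Order 2: 9→12, due 72, lateness -60
Order 3: 12→31, due 111, lateness -80
Order 4: 31→45, due 63, lateness -18
Order 5: 45→68, due 96, lateness -28
Order 6: 68→70, due 102, lateness -32
Order 7: 70→92, due 94, lateness -2
Order 8: 92→98, due 87, lateness 11
Maximum = 11.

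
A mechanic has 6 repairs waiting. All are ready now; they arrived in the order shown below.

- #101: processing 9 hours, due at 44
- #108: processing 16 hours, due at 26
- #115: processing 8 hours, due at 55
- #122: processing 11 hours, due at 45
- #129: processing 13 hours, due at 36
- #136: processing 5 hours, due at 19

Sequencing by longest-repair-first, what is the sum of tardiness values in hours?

LPT (decreasing processing time): #108 #129 #122 #101 #115 #136.
#108: 0→16, due 26, tardiness 0
#129: 16→29, due 36, tardiness 0
#122: 29→40, due 45, tardiness 0
#101: 40→49, due 44, tardiness 5
#115: 49→57, due 55, tardiness 2
#136: 57→62, due 19, tardiness 43
Sum = 0+0+0+5+2+43 = 50.

50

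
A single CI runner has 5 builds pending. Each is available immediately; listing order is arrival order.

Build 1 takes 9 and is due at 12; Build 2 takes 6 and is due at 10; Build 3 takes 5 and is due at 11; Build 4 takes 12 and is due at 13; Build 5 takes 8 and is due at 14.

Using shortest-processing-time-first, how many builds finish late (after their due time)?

4

SPT (increasing processing time): Build 3 Build 2 Build 5 Build 1 Build 4.
Build 3: 0→5, due 11, tardiness 0
Build 2: 5→11, due 10, tardiness 1
Build 5: 11→19, due 14, tardiness 5
Build 1: 19→28, due 12, tardiness 16
Build 4: 28→40, due 13, tardiness 27
Late builds: 4.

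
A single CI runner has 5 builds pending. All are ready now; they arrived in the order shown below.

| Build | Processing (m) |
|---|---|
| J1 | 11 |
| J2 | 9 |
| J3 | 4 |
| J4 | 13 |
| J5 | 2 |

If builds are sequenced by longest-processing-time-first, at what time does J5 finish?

39

LPT (decreasing processing time): J4 J1 J2 J3 J5.
J4: 0→13
J1: 13→24
J2: 24→33
J3: 33→37
J5: 37→39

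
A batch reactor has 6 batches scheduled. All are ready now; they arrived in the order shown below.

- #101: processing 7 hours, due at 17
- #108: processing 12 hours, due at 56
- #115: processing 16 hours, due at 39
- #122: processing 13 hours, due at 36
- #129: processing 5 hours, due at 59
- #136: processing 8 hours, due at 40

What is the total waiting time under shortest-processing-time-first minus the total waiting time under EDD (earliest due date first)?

SPT (increasing processing time): #129 #101 #136 #108 #122 #115.
#129: waits 0, runs 0→5
#101: waits 5, runs 5→12
#136: waits 12, runs 12→20
#108: waits 20, runs 20→32
#122: waits 32, runs 32→45
#115: waits 45, runs 45→61
Sum = 0+5+12+20+32+45 = 114.
EDD (increasing due date): #101 #122 #115 #136 #108 #129.
#101: waits 0, runs 0→7
#122: waits 7, runs 7→20
#115: waits 20, runs 20→36
#136: waits 36, runs 36→44
#108: waits 44, runs 44→56
#129: waits 56, runs 56→61
Sum = 0+7+20+36+44+56 = 163.
Difference = 114 − 163 = -49.

-49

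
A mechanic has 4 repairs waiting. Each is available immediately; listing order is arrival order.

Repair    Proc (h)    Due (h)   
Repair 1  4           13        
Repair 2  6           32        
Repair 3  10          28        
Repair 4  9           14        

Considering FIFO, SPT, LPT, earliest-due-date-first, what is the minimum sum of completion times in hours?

FIFO (arrival order): Repair 1 Repair 2 Repair 3 Repair 4.
Repair 1: 0→4
Repair 2: 4→10
Repair 3: 10→20
Repair 4: 20→29
Sum = 4+10+20+29 = 63.
SPT (increasing processing time): Repair 1 Repair 2 Repair 4 Repair 3.
Repair 1: 0→4
Repair 2: 4→10
Repair 4: 10→19
Repair 3: 19→29
Sum = 4+10+19+29 = 62.
LPT (decreasing processing time): Repair 3 Repair 4 Repair 2 Repair 1.
Repair 3: 0→10
Repair 4: 10→19
Repair 2: 19→25
Repair 1: 25→29
Sum = 10+19+25+29 = 83.
EDD (increasing due date): Repair 1 Repair 4 Repair 3 Repair 2.
Repair 1: 0→4
Repair 4: 4→13
Repair 3: 13→23
Repair 2: 23→29
Sum = 4+13+23+29 = 69.
FIFO 63, SPT 62, LPT 83, EDD 69 → minimum 62.

62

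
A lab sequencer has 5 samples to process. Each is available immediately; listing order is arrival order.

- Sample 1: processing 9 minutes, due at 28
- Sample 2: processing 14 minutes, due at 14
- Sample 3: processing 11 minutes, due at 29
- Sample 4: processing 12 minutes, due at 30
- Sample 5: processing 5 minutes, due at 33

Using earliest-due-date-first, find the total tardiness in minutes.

39

EDD (increasing due date): Sample 2 Sample 1 Sample 3 Sample 4 Sample 5.
Sample 2: 0→14, due 14, tardiness 0
Sample 1: 14→23, due 28, tardiness 0
Sample 3: 23→34, due 29, tardiness 5
Sample 4: 34→46, due 30, tardiness 16
Sample 5: 46→51, due 33, tardiness 18
Sum = 0+0+5+16+18 = 39.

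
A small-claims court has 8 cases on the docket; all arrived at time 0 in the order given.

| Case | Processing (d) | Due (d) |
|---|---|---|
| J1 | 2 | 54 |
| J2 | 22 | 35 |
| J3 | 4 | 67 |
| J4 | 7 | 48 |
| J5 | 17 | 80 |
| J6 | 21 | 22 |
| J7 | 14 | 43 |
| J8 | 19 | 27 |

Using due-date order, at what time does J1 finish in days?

85

EDD (increasing due date): J6 J8 J2 J7 J4 J1 J3 J5.
J6: 0→21
J8: 21→40
J2: 40→62
J7: 62→76
J4: 76→83
J1: 83→85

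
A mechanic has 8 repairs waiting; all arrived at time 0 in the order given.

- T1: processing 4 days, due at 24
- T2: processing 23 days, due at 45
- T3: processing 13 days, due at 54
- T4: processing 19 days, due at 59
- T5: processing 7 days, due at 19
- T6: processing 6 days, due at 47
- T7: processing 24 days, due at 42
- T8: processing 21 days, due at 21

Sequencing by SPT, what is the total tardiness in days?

SPT (increasing processing time): T1 T6 T5 T3 T4 T8 T2 T7.
T1: 0→4, due 24, tardiness 0
T6: 4→10, due 47, tardiness 0
T5: 10→17, due 19, tardiness 0
T3: 17→30, due 54, tardiness 0
T4: 30→49, due 59, tardiness 0
T8: 49→70, due 21, tardiness 49
T2: 70→93, due 45, tardiness 48
T7: 93→117, due 42, tardiness 75
Sum = 0+0+0+0+0+49+48+75 = 172.

172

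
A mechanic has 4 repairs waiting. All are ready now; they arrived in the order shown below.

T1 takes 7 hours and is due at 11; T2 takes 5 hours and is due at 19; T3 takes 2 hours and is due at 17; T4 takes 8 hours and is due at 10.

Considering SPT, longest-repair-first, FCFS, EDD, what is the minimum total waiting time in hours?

23

SPT (increasing processing time): T3 T2 T1 T4.
T3: waits 0, runs 0→2
T2: waits 2, runs 2→7
T1: waits 7, runs 7→14
T4: waits 14, runs 14→22
Sum = 0+2+7+14 = 23.
LPT (decreasing processing time): T4 T1 T2 T3.
T4: waits 0, runs 0→8
T1: waits 8, runs 8→15
T2: waits 15, runs 15→20
T3: waits 20, runs 20→22
Sum = 0+8+15+20 = 43.
FIFO (arrival order): T1 T2 T3 T4.
T1: waits 0, runs 0→7
T2: waits 7, runs 7→12
T3: waits 12, runs 12→14
T4: waits 14, runs 14→22
Sum = 0+7+12+14 = 33.
EDD (increasing due date): T4 T1 T3 T2.
T4: waits 0, runs 0→8
T1: waits 8, runs 8→15
T3: waits 15, runs 15→17
T2: waits 17, runs 17→22
Sum = 0+8+15+17 = 40.
SPT 23, LPT 43, FIFO 33, EDD 40 → minimum 23.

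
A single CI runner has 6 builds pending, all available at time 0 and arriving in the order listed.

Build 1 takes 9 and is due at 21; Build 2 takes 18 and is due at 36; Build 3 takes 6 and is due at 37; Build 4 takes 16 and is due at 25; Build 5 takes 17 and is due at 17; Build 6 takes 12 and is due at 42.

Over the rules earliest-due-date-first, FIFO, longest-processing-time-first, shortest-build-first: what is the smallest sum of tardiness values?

EDD (increasing due date): Build 5 Build 1 Build 4 Build 2 Build 3 Build 6.
Build 5: 0→17, due 17, tardiness 0
Build 1: 17→26, due 21, tardiness 5
Build 4: 26→42, due 25, tardiness 17
Build 2: 42→60, due 36, tardiness 24
Build 3: 60→66, due 37, tardiness 29
Build 6: 66→78, due 42, tardiness 36
Sum = 0+5+17+24+29+36 = 111.
FIFO (arrival order): Build 1 Build 2 Build 3 Build 4 Build 5 Build 6.
Build 1: 0→9, due 21, tardiness 0
Build 2: 9→27, due 36, tardiness 0
Build 3: 27→33, due 37, tardiness 0
Build 4: 33→49, due 25, tardiness 24
Build 5: 49→66, due 17, tardiness 49
Build 6: 66→78, due 42, tardiness 36
Sum = 0+0+0+24+49+36 = 109.
LPT (decreasing processing time): Build 2 Build 5 Build 4 Build 6 Build 1 Build 3.
Build 2: 0→18, due 36, tardiness 0
Build 5: 18→35, due 17, tardiness 18
Build 4: 35→51, due 25, tardiness 26
Build 6: 51→63, due 42, tardiness 21
Build 1: 63→72, due 21, tardiness 51
Build 3: 72→78, due 37, tardiness 41
Sum = 0+18+26+21+51+41 = 157.
SPT (increasing processing time): Build 3 Build 1 Build 6 Build 4 Build 5 Build 2.
Build 3: 0→6, due 37, tardiness 0
Build 1: 6→15, due 21, tardiness 0
Build 6: 15→27, due 42, tardiness 0
Build 4: 27→43, due 25, tardiness 18
Build 5: 43→60, due 17, tardiness 43
Build 2: 60→78, due 36, tardiness 42
Sum = 0+0+0+18+43+42 = 103.
EDD 111, FIFO 109, LPT 157, SPT 103 → minimum 103.

103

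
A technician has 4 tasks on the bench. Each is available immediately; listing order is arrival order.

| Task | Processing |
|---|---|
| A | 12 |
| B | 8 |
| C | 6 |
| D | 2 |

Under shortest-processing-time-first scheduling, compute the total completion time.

54

SPT (increasing processing time): D C B A.
D: 0→2
C: 2→8
B: 8→16
A: 16→28
Sum = 2+8+16+28 = 54.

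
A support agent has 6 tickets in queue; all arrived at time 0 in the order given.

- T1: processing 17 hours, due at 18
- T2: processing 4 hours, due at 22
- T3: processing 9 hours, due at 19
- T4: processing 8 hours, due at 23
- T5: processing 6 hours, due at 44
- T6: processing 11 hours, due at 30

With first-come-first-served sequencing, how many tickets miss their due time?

3

FIFO (arrival order): T1 T2 T3 T4 T5 T6.
T1: 0→17, due 18, tardiness 0
T2: 17→21, due 22, tardiness 0
T3: 21→30, due 19, tardiness 11
T4: 30→38, due 23, tardiness 15
T5: 38→44, due 44, tardiness 0
T6: 44→55, due 30, tardiness 25
Late tickets: 3.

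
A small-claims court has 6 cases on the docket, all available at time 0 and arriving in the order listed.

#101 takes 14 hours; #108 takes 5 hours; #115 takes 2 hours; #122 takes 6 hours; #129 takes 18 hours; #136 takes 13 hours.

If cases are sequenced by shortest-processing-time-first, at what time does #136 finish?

26

SPT (increasing processing time): #115 #108 #122 #136 #101 #129.
#115: 0→2
#108: 2→7
#122: 7→13
#136: 13→26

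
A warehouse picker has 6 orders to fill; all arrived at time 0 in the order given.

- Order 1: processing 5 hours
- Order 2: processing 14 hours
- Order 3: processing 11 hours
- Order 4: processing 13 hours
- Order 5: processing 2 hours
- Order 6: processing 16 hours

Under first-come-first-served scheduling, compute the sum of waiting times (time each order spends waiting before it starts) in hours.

FIFO (arrival order): Order 1 Order 2 Order 3 Order 4 Order 5 Order 6.
Order 1: waits 0, runs 0→5
Order 2: waits 5, runs 5→19
Order 3: waits 19, runs 19→30
Order 4: waits 30, runs 30→43
Order 5: waits 43, runs 43→45
Order 6: waits 45, runs 45→61
Sum = 0+5+19+30+43+45 = 142.

142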